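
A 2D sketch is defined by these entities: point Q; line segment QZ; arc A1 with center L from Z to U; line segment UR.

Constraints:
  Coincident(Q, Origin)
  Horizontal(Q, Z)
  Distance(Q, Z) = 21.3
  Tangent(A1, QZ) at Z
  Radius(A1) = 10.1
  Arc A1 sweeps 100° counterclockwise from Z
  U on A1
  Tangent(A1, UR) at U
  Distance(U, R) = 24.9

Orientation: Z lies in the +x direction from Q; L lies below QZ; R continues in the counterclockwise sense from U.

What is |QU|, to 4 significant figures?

16.41

Since A1 is tangent to QZ there, LZ ⟂ QZ, so L = Z + (0, -10.1) = (21.30, -10.10). On A1, Z sits at bearing 90° from L; a 100° counterclockwise sweep puts U at bearing 190°, so U = L + 10.1·(cos 190°, sin 190°) = (11.35, -11.85). Then |QU| = |U − Q| = 16.41.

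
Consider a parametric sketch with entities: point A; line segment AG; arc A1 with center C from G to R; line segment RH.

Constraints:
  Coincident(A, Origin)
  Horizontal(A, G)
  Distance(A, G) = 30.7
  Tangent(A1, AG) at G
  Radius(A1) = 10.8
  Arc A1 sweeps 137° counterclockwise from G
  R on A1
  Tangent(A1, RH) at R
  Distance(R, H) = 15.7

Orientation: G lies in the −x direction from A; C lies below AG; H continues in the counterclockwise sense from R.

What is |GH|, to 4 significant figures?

29.69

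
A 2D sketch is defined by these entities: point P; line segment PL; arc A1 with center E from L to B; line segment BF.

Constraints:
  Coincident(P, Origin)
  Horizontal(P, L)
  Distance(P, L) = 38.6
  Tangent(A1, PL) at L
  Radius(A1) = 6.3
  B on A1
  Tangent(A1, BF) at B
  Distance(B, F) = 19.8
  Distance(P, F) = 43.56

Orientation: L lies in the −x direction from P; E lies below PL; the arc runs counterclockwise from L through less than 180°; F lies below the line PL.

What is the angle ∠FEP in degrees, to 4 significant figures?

87.75°

P is at the origin; P and L share the same y with |PL| = 38.6 and L on the −x side, so L = (-38.60, 0.000). Since A1 is tangent to PL there, EL ⟂ PL, so E = L + (0, -6.3) = (-38.60, -6.300). Since EB ⟂ BF (tangency), |EF| = √(6.3² + 19.8²) = 20.78 regardless of where B sits on A1. So F lies on both circle(P, 43.56) and circle(E, 20.78); the below-PL intersection is F = (-34.45, -26.66). B is the foot of the tangent from F: B = (-44.10, -9.371).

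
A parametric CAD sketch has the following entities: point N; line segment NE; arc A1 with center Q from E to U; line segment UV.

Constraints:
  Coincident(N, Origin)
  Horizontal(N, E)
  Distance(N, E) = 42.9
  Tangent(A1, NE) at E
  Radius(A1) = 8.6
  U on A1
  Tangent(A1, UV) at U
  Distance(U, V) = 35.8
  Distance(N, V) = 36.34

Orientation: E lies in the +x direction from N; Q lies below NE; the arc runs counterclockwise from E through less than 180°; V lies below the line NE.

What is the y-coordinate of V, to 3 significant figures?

-33.0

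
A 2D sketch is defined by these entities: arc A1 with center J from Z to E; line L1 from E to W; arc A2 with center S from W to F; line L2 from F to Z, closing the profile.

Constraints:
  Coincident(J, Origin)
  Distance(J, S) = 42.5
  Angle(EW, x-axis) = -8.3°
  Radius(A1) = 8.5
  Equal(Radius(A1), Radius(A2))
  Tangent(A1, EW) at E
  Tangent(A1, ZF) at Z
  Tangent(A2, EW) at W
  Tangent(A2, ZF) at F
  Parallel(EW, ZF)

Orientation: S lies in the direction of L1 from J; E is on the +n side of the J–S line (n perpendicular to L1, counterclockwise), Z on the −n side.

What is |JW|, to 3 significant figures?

43.3

The slot axis is L1's direction at -8.3°, so u = (cos -8.3°, sin -8.3°) = (0.990, -0.144) and n = (−sin -8.3°, cos -8.3°) = (0.144, 0.990). J is at the origin and S lies 42.5 along u from J, so S = 42.5·u = (42.1, -6.14). Tangency of A1 to both parallel lines with radius 8.5 puts E and Z at J ± 8.5·n: E = (1.23, 8.41), Z = (-1.23, -8.41). Equal radii place W and F the same way about S: W = S + 8.5·n = (43.3, 2.28), F = S − 8.5·n = (40.8, -14.5). Then |JW| = |W − J| = 43.3.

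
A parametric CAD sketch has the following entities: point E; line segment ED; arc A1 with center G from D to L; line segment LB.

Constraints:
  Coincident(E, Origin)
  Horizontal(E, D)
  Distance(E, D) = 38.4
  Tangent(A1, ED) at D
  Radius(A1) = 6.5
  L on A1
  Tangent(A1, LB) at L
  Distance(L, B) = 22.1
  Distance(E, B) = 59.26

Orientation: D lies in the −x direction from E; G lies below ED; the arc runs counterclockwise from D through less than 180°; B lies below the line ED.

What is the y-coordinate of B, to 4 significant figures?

-22.76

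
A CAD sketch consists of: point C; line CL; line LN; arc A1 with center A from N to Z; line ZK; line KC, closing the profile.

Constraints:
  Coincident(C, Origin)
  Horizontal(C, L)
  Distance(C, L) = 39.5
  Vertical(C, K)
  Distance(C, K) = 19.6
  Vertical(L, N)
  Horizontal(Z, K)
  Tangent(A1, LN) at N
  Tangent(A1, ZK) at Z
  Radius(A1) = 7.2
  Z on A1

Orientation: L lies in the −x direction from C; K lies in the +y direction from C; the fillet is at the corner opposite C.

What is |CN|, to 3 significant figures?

41.4

The virtual corner opposite C is at (-39.5, 19.6). Tangency of A1 to LN means the radius AN is perpendicular to LN and since A1 is tangent to ZK there, AZ ⟂ ZK, with radius 7.2, so the center A sits 7.2 in from both sides at A = (-32.3, 12.4). That places the tangent points at N = (-39.5, 12.4) on LN and Z = (-32.3, 19.6) on ZK. Then |CN| = |N − C| = 41.4.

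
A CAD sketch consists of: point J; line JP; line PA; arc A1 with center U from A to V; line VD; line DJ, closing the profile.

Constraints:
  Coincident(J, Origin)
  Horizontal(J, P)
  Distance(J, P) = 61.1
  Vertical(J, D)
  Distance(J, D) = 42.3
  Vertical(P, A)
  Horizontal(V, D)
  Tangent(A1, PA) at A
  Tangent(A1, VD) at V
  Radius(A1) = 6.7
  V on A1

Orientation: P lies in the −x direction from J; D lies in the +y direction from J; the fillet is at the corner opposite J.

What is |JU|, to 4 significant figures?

65.01

J and D share the same x with |JD| = 42.3 and D on the +y side, so D = (0.000, 42.30). The virtual corner opposite J is at (-61.10, 42.30). Tangency of A1 to PA means the radius UA is perpendicular to PA and A1 meets VD tangentially, so UV is at right angles to VD, with radius 6.7, so the center U sits 6.7 in from both sides at U = (-54.40, 35.60). Then |JU| = |U − J| = 65.01.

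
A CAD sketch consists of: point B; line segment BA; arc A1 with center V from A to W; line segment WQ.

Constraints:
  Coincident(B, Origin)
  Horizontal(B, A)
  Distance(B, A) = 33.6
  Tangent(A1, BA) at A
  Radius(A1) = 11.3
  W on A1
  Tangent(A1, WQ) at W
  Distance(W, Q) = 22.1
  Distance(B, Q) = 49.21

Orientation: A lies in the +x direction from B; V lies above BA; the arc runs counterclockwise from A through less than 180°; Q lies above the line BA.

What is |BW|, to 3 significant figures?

46.6

B is at the origin; BA is horizontal with |BA| = 33.6 and A on the +x side, so A = (33.6, 0.00). Since A1 is tangent to BA there, VA ⟂ BA, so V = A + (0, 11.3) = (33.6, 11.3). Since VW ⟂ WQ (tangency), |VQ| = √(11.3² + 22.1²) = 24.8 regardless of where W sits on A1. So Q lies on both circle(B, 49.21) and circle(V, 24.8); the above-BA intersection is Q = (33.4, 36.1). W is the foot of the tangent from Q: W = (43.6, 16.5).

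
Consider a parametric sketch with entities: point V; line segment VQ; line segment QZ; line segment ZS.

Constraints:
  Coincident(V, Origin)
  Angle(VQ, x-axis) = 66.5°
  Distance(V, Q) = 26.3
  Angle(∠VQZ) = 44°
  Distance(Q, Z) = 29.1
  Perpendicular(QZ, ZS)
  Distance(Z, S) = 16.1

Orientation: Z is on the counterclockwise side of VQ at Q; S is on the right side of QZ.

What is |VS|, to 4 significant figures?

35.85

∠VQZ = 44.0°, so QZ runs at 66.5° + (180° − 44.0°) = 202.5° from the x-axis; with |QZ| = 29.1, Z = Q + 29.1·(cos 202.5°, sin 202.5°) = (-16.40, 12.98). QZ is perpendicular to ZS; with |ZS| = 16.1 on the right of QZ, S = Z + 16.1·(-0.3827, 0.9239) = (-22.56, 27.86). Then |VS| = |S − V| = 35.85.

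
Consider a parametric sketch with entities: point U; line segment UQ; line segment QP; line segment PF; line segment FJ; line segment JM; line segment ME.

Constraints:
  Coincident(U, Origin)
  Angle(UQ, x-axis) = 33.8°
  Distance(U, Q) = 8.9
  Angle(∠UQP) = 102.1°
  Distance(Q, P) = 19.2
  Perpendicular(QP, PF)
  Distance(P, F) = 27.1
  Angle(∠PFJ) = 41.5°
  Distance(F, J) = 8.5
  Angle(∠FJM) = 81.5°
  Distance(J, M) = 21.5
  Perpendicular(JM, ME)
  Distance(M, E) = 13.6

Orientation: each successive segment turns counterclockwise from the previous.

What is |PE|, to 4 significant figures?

28.45

U is at the origin; UQ runs at 33.8° with length 8.9, so Q = (7.396, 4.951). ∠UQP = 102.1° gives QP at 111.7° from the x-axis; with |QP| = 19.2, P = (0.2966, 22.79). QP ⟂ PF, so PF runs at -158.3°; with |PF| = 27.1, F = (-24.88, 12.77). ∠PFJ = 41.5° gives FJ at -19.80° from the x-axis; with |FJ| = 8.5, J = (-16.89, 9.891). ∠FJM = 81.5° gives JM at 78.70° from the x-axis; with |JM| = 21.5, M = (-12.67, 30.97). The perpendicularity gives ME at right angles to JM, so ME runs at 168.7°; with |ME| = 13.6, E = (-26.01, 33.64). Then |PE| = |E − P| = 28.45.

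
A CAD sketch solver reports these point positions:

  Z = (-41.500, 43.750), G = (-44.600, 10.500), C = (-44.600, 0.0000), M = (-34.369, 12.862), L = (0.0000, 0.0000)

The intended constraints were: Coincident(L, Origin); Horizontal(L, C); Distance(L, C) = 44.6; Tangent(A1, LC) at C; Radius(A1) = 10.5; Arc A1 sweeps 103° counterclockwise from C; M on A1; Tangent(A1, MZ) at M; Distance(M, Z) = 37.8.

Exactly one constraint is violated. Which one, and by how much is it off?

Distance(M, Z) = 37.8 — off by 6.10.

L = (0.00, 0.00) ✓; L.y = 0.00, C.y = 0.00 ✓; |LC| = 44.60 ✓; ∠(GC, CL) = 90.00° ✓; |GC| = 10.50 ✓; bearing(G→M) − bearing(G→C) = 103.0° ✓; |GM| = 10.50 ✓; ∠(GM, MZ) = 90.00° ✓; |MZ| = 31.70 ✗.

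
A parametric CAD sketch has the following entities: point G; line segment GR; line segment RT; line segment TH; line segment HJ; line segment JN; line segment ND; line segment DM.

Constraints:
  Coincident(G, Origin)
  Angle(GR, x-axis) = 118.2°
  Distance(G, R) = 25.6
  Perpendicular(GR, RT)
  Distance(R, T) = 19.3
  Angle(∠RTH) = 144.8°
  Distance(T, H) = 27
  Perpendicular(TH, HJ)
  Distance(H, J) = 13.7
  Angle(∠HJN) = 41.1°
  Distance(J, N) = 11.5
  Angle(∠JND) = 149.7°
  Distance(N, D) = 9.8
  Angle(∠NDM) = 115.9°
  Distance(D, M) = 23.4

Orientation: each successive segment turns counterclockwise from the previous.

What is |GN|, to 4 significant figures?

33.88

TH is perpendicular to HJ, so HJ runs at -26.60°; with |HJ| = 13.7, J = (-28.95, -16.84). ∠HJN = 41.1° gives JN at 112.3° from the x-axis; with |JN| = 11.5, N = (-33.31, -6.195). Then |GN| = |N − G| = 33.88.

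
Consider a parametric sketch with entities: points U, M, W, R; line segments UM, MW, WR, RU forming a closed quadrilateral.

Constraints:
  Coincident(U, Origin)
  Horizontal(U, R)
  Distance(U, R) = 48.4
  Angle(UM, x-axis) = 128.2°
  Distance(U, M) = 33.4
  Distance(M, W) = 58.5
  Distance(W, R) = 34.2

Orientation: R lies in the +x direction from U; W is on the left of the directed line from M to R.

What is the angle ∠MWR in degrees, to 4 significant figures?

102.5°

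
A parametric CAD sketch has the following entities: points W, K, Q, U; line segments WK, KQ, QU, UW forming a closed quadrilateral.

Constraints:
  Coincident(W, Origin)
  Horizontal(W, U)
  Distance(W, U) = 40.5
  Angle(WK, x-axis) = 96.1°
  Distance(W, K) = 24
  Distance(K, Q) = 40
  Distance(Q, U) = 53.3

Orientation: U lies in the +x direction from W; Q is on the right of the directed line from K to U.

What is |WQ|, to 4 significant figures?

18.61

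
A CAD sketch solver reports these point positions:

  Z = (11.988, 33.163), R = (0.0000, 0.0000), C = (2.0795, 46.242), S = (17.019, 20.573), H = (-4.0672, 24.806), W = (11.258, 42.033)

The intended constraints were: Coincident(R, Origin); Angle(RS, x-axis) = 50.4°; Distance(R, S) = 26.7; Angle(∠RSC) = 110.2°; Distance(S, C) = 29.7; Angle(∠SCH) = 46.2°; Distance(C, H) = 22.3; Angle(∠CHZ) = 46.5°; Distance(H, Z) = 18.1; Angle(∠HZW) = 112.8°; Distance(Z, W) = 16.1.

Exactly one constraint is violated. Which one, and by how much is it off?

Distance(Z, W) = 16.1 — off by 7.20.

R = (0.00, 0.00) ✓; RS at 50.40° ✓; |RS| = 26.70 ✓; ∠RSC = 110.2° ✓; |SC| = 29.70 ✓; ∠SCH = 46.20° ✓; |CH| = 22.30 ✓; ∠CHZ = 46.50° ✓; |HZ| = 18.10 ✓; ∠HZW = 112.8° ✓; |ZW| = 8.900 ✗.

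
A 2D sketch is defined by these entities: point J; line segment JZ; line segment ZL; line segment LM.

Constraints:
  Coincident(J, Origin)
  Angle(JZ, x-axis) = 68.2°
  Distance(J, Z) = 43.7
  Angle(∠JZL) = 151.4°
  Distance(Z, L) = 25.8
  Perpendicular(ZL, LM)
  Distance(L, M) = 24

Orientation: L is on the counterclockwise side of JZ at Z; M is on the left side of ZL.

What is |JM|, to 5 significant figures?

64.242

J is at the origin; JZ runs at 68.2° with length 43.7, so Z = 43.7·(cos 68.2°, sin 68.2°) = (16.229, 40.575). ∠JZL = 151.4°, so ZL runs at 68.2° + (180° − 151.4°) = 96.800° from the x-axis; with |ZL| = 25.8, L = Z + 25.8·(cos 96.800°, sin 96.800°) = (13.174, 66.193). The perpendicularity gives LM at right angles to ZL; with |LM| = 24.0 on the left of ZL, M = L + 24.0·(-0.99297, -0.11840) = (-10.657, 63.352). Then |JM| = |M − J| = 64.242.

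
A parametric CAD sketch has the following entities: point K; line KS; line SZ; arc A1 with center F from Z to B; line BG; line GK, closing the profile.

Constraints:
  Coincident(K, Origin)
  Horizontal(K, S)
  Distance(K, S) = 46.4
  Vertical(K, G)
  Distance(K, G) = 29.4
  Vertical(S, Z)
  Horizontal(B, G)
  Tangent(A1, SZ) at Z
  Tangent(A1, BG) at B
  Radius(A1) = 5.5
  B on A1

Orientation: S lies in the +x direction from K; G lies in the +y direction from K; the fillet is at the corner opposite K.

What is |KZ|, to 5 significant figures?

52.194

K is at the origin; KS is horizontal with |KS| = 46.4 and S on the +x side, so S = (46.400, 0.0000). KG is vertical with |KG| = 29.4 and G on the +y side, so G = (0.0000, 29.400). The virtual corner opposite K is at (46.400, 29.400). Tangency of A1 to SZ means the radius FZ is perpendicular to SZ and since A1 is tangent to BG there, FB ⟂ BG, with radius 5.5, so the center F sits 5.5 in from both sides at F = (40.900, 23.900). That places the tangent points at Z = (46.400, 23.900) on SZ and B = (40.900, 29.400) on BG. Then |KZ| = |Z − K| = 52.194.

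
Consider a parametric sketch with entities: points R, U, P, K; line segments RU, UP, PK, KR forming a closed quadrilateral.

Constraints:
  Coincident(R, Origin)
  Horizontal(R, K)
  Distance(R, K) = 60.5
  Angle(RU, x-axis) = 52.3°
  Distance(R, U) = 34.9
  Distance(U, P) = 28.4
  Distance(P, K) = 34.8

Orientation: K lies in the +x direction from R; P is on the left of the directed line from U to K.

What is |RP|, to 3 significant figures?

59.2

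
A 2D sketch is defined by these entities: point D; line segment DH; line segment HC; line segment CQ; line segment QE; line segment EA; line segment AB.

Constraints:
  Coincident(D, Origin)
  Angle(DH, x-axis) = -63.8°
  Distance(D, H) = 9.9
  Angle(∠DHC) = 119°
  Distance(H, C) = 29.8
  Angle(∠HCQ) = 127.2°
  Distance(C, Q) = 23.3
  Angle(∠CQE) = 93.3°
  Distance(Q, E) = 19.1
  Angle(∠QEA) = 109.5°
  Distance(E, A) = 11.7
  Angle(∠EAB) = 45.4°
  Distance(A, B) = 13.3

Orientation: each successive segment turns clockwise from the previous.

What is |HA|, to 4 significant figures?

31.63

D is at the origin; DH runs at -63.8° with length 9.9, so H = (4.371, -8.883). ∠DHC = 119.0° gives HC at -124.8° from the x-axis; with |HC| = 29.8, C = (-12.64, -33.35). ∠HCQ = 127.2° gives CQ at -177.6° from the x-axis; with |CQ| = 23.3, Q = (-35.92, -34.33). ∠CQE = 93.3° gives QE at 95.70° from the x-axis; with |QE| = 19.1, E = (-37.81, -15.32). ∠QEA = 109.5° gives EA at 25.20° from the x-axis; with |EA| = 11.7, A = (-27.23, -10.34). Then |HA| = |A − H| = 31.63.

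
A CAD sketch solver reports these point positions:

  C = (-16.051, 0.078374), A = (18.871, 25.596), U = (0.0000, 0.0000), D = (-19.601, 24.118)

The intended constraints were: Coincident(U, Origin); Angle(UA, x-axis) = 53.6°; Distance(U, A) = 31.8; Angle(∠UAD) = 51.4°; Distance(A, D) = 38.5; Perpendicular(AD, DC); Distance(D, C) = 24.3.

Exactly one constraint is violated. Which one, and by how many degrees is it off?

Perpendicular(AD, DC) — off by 6.20°.

U = (0.00, 0.00) ✓; UA at 53.60° ✓; |UA| = 31.80 ✓; ∠UAD = 51.40° ✓; |AD| = 38.50 ✓; ∠(AD, DC) = 96.20° ✗; |DC| = 24.30 ✓.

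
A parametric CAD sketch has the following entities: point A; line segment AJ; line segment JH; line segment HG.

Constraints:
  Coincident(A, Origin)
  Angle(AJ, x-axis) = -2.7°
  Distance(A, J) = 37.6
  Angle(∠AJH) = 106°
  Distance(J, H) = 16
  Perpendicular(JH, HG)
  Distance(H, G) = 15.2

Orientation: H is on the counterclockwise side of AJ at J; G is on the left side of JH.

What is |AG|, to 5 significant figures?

33.670

∠AJH = 106.0°, so JH runs at -2.7° + (180° − 106.0°) = 71.300° from the x-axis; with |JH| = 16.0, H = J + 16.0·(cos 71.300°, sin 71.300°) = (42.688, 13.384). JH is perpendicular to HG; with |HG| = 15.2 on the left of JH, G = H + 15.2·(-0.94721, 0.32061) = (28.290, 18.257). Then |AG| = |G − A| = 33.670.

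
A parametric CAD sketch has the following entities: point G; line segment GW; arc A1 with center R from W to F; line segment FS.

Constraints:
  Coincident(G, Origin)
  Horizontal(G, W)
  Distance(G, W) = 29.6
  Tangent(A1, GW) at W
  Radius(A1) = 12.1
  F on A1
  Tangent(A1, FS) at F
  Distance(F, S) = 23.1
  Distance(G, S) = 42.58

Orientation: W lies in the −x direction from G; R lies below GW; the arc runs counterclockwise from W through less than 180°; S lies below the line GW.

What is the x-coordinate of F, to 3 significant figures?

-38.0

G is at the origin; G and W share the same y with |GW| = 29.6 and W on the −x side, so W = (-29.6, 0.00). A1 meets GW tangentially, so RW is at right angles to GW, so R = W + (0, -12.1) = (-29.6, -12.1). Since RF ⟂ FS (tangency), |RS| = √(12.1² + 23.1²) = 26.1 regardless of where F sits on A1. So S lies on both circle(G, 42.58) and circle(R, 26.1); the below-GW intersection is S = (-21.4, -36.8). F is the foot of the tangent from S: F = (-38.0, -20.8).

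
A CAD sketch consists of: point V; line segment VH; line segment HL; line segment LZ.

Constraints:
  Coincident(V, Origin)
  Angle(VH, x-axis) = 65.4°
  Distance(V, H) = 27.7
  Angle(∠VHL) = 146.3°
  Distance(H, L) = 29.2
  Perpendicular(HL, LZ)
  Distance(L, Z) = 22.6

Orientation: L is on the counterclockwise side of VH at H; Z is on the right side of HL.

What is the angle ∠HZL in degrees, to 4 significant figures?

52.26°

V is at the origin; VH runs at 65.4° with length 27.7, so H = 27.7·(cos 65.4°, sin 65.4°) = (11.53, 25.19). ∠VHL = 146.3°, so HL runs at 65.4° + (180° − 146.3°) = 99.10° from the x-axis; with |HL| = 29.2, L = H + 29.2·(cos 99.10°, sin 99.10°) = (6.913, 54.02). HL ⟂ LZ; with |LZ| = 22.6 on the right of HL, Z = L + 22.6·(0.9874, 0.1582) = (29.23, 57.59). Then cos ∠HZL = ZH·ZL / (|ZH||ZL|), giving 52.26°.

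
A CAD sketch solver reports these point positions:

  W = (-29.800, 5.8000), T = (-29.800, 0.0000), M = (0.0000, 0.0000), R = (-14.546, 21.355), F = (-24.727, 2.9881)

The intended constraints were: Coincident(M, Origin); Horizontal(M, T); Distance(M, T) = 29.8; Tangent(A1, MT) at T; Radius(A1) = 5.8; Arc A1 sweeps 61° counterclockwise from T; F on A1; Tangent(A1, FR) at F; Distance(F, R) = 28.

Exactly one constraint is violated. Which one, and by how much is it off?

Distance(F, R) = 28 — off by 7.00.

M = (0.00, 0.00) ✓; M.y = 0.00, T.y = 0.00 ✓; |MT| = 29.80 ✓; ∠(WT, TM) = 90.00° ✓; |WT| = 5.800 ✓; bearing(W→F) − bearing(W→T) = 61.00° ✓; |WF| = 5.800 ✓; ∠(WF, FR) = 90.00° ✓; |FR| = 21.00 ✗.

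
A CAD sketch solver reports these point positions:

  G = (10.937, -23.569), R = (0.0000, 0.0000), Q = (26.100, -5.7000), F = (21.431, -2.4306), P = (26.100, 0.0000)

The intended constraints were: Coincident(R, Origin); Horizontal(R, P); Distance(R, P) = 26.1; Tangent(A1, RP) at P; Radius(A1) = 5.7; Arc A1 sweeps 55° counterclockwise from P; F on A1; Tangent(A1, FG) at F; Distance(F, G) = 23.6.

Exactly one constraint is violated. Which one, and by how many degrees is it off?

Tangent(A1, FG) at F — off by 8.60°.

R = (0.00, 0.00) ✓; R.y = 0.00, P.y = 0.00 ✓; |RP| = 26.10 ✓; ∠(QP, PR) = 90.00° ✓; |QP| = 5.700 ✓; bearing(Q→F) − bearing(Q→P) = 55.00° ✓; |QF| = 5.700 ✓; ∠(QF, FG) = 81.40° ✗; |FG| = 23.60 ✓.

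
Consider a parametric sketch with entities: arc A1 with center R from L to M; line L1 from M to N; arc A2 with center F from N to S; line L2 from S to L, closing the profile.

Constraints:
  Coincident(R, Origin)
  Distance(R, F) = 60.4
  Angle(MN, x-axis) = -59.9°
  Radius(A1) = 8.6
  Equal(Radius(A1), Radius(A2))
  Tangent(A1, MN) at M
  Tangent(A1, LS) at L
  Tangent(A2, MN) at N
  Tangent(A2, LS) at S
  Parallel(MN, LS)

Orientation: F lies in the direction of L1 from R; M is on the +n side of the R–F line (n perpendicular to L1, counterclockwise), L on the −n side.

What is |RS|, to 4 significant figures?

61.01

The slot axis is L1's direction at -59.9°, so u = (cos -59.9°, sin -59.9°) = (0.5015, -0.8652) and n = (−sin -59.9°, cos -59.9°) = (0.8652, 0.5015). R is at the origin and F lies 60.4 along u from R, so F = 60.4·u = (30.29, -52.26). Tangency of A1 to both parallel lines with radius 8.6 puts M and L at R ± 8.6·n: M = (7.440, 4.313), L = (-7.440, -4.313). Equal radii place N and S the same way about F: N = F + 8.6·n = (37.73, -47.94), S = F − 8.6·n = (22.85, -56.57). Then |RS| = |S − R| = 61.01.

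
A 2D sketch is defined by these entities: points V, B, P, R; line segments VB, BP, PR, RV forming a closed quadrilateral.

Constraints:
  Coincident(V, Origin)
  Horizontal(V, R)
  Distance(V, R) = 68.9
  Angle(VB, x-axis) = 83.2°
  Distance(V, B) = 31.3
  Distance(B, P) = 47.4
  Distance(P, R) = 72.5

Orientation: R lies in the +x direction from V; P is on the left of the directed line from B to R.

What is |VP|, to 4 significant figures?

74.70

Checks: |BP| = 47.40 ✓; |PR| = 72.50 ✓.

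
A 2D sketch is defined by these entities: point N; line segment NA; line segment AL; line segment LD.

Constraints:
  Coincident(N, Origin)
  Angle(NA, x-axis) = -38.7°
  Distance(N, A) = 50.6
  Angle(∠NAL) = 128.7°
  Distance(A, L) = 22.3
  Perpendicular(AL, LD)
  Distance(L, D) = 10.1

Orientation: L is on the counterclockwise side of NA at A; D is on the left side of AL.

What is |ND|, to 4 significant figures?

61.42

N is at the origin; NA runs at -38.7° with length 50.6, so A = 50.6·(cos -38.7°, sin -38.7°) = (39.49, -31.64). ∠NAL = 128.7°, so AL runs at -38.7° + (180° − 128.7°) = 12.60° from the x-axis; with |AL| = 22.3, L = A + 22.3·(cos 12.60°, sin 12.60°) = (61.25, -26.77). The perpendicularity gives LD at right angles to AL; with |LD| = 10.1 on the left of AL, D = L + 10.1·(-0.2181, 0.9759) = (59.05, -16.92). Then |ND| = |D − N| = 61.42.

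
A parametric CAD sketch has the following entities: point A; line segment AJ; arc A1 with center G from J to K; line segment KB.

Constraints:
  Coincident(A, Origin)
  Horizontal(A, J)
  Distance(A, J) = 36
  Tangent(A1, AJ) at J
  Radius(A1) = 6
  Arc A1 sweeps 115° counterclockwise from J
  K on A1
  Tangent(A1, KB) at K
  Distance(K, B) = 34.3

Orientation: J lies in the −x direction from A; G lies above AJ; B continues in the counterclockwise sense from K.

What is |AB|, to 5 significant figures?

60.001

On A1, J sits at bearing -90° from G; a 115° counterclockwise sweep puts K at bearing 25°, so K = G + 6.0·(cos 25°, sin 25°) = (-30.562, 8.5357). The tangent condition forces GK to be normal to KB, so KB runs along (−sin 25°, cos 25°); with |KB| = 34.3, B = (-45.058, 39.622). Then |AB| = |B − A| = 60.001.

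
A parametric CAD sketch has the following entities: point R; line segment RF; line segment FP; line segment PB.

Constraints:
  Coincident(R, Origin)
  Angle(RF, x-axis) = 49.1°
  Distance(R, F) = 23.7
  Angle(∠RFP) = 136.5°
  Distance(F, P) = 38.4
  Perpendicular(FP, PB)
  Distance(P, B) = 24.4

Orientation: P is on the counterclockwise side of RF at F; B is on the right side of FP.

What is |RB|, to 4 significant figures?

68.91

∠RFP = 136.5°, so FP runs at 49.1° + (180° − 136.5°) = 92.60° from the x-axis; with |FP| = 38.4, P = F + 38.4·(cos 92.60°, sin 92.60°) = (13.78, 56.27). FP is perpendicular to PB; with |PB| = 24.4 on the right of FP, B = P + 24.4·(0.9990, 0.04536) = (38.15, 57.38). Then |RB| = |B − R| = 68.91.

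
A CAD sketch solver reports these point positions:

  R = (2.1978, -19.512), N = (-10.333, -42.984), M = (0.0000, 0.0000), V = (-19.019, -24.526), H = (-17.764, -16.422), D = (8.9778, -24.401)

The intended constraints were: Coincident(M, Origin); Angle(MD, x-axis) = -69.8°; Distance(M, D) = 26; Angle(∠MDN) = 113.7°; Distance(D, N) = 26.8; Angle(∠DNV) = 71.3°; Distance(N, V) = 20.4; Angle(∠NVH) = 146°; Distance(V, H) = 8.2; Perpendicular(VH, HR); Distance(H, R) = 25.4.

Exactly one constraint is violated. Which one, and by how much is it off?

Distance(H, R) = 25.4 — off by 5.20.

M = (0.00, 0.00) ✓; MD at -69.80° ✓; |MD| = 26.00 ✓; ∠MDN = 113.7° ✓; |DN| = 26.80 ✓; ∠DNV = 71.30° ✓; |NV| = 20.40 ✓; ∠NVH = 146.0° ✓; |VH| = 8.201 ✓; ∠(VH, HR) = 90.00° ✓; |HR| = 20.20 ✗.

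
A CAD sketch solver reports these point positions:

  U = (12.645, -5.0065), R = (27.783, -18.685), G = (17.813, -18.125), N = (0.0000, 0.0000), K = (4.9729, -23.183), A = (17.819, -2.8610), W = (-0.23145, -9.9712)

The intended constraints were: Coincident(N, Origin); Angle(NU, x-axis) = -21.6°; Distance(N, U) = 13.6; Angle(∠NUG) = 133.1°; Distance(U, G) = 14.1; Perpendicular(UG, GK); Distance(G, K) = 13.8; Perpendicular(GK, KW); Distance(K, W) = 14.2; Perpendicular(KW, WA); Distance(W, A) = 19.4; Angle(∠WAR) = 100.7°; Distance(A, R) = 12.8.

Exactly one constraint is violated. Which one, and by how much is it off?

Distance(A, R) = 12.8 — off by 5.90.

N = (0.00, 0.00) ✓; NU at -21.60° ✓; |NU| = 13.60 ✓; ∠NUG = 133.1° ✓; |UG| = 14.10 ✓; ∠(UG, GK) = 90.00° ✓; |GK| = 13.80 ✓; ∠(GK, KW) = 90.00° ✓; |KW| = 14.20 ✓; ∠(KW, WA) = 90.00° ✓; |WA| = 19.40 ✓; ∠WAR = 100.7° ✓; |AR| = 18.70 ✗.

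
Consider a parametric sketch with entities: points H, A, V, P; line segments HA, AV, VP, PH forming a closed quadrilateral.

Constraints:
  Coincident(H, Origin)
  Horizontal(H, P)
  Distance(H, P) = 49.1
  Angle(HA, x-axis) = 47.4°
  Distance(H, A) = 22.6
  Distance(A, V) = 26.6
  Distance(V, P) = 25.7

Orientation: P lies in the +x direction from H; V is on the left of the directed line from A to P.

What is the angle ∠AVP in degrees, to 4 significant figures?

92.15°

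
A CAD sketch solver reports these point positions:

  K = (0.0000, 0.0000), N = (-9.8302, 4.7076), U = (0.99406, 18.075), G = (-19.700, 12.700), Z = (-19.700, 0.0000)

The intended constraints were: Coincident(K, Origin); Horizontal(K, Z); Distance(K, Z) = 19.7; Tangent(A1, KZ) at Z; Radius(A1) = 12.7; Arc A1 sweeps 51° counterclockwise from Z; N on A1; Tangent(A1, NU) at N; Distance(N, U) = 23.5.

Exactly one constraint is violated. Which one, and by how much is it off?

Distance(N, U) = 23.5 — off by 6.30.

K = (0.00, 0.00) ✓; K.y = 0.00, Z.y = 0.00 ✓; |KZ| = 19.70 ✓; ∠(GZ, ZK) = 90.00° ✓; |GZ| = 12.70 ✓; bearing(G→N) − bearing(G→Z) = 51.00° ✓; |GN| = 12.70 ✓; ∠(GN, NU) = 90.00° ✓; |NU| = 17.20 ✗.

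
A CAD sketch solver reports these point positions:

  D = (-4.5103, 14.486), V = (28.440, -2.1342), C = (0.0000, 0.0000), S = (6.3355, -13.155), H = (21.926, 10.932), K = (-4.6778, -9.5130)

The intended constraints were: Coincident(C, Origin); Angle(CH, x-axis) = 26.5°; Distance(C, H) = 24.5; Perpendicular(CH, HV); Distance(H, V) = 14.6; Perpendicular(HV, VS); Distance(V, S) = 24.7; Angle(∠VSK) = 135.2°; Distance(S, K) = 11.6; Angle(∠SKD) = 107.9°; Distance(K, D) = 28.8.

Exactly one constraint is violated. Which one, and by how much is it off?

Distance(K, D) = 28.8 — off by 4.80.

C = (0.00, 0.00) ✓; CH at 26.50° ✓; |CH| = 24.50 ✓; ∠(CH, HV) = 90.00° ✓; |HV| = 14.60 ✓; ∠(HV, VS) = 90.00° ✓; |VS| = 24.70 ✓; ∠VSK = 135.2° ✓; |SK| = 11.60 ✓; ∠SKD = 107.9° ✓; |KD| = 24.00 ✗.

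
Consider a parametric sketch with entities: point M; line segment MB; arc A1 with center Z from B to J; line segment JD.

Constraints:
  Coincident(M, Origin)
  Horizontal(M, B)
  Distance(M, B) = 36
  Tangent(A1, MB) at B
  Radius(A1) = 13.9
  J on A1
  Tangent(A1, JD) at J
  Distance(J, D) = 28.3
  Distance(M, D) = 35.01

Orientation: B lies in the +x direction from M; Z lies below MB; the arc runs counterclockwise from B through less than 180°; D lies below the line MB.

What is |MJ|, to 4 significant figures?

24.77

Checks: |MB| = 36.00 ✓; |ZJ| = 13.90 ✓; ∠(ZJ, JD) = 90.00° ✓; |JD| = 28.30 ✓; |MD| = 35.01 ✓.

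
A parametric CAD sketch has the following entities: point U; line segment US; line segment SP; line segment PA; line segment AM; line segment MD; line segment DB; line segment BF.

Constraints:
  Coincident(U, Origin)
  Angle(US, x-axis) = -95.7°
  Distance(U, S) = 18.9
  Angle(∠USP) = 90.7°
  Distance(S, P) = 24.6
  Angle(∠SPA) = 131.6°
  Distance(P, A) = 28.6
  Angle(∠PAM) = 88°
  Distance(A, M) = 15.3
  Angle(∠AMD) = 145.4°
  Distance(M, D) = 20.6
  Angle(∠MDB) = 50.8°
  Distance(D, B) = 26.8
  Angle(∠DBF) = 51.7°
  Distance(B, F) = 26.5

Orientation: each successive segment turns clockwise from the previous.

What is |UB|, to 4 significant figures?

27.79

U is at the origin; US runs at -95.7° with length 18.9, so S = (-1.877, -18.81). ∠USP = 90.7° gives SP at 175.0° from the x-axis; with |SP| = 24.6, P = (-26.38, -16.66). ∠SPA = 131.6° gives PA at 126.6° from the x-axis; with |PA| = 28.6, A = (-43.44, 6.298). ∠PAM = 88.0° gives AM at 34.60° from the x-axis; with |AM| = 15.3, M = (-30.84, 14.99). ∠AMD = 145.4° gives MD at 2.842e-14° from the x-axis; with |MD| = 20.6, D = (-10.24, 14.99). ∠MDB = 50.8° gives DB at -129.2° from the x-axis; with |DB| = 26.8, B = (-27.18, -5.782). Then |UB| = |B − U| = 27.79.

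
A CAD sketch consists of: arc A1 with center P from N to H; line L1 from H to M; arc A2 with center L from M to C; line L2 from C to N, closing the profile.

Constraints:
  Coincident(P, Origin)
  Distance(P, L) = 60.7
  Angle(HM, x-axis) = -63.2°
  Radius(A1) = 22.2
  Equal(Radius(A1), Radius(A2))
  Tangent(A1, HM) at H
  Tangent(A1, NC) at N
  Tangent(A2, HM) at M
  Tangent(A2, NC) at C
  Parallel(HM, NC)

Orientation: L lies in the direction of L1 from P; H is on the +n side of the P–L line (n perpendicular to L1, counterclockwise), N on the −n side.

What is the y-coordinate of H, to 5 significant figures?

10.009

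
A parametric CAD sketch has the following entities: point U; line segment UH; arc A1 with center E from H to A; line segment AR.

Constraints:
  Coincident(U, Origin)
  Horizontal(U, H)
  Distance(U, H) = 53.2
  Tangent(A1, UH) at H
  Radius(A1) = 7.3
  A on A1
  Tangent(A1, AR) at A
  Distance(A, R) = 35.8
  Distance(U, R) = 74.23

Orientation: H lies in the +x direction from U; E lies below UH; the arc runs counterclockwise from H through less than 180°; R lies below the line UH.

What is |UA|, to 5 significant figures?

47.571

U is at the origin; U and H share the same y with |UH| = 53.2 and H on the +x side, so H = (53.200, 0.0000). A1 meets UH tangentially, so EH is at right angles to UH, so E = H + (0, -7.3) = (53.200, -7.3000). Since EA ⟂ AR (tangency), |ER| = √(7.3² + 35.8²) = 36.537 regardless of where A sits on A1. So R lies on both circle(U, 74.23) and circle(E, 36.537); the below-UH intersection is R = (60.425, -43.115). A is the foot of the tangent from R: A = (46.477, -10.144).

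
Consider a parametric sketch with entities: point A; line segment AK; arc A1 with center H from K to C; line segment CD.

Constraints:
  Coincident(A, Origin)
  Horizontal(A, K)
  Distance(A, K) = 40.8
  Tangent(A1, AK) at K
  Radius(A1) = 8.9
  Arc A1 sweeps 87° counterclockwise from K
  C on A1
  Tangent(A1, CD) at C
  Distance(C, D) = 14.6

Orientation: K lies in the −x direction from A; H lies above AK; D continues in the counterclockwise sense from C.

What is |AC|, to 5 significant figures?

33.008

The tangent condition forces HK to be normal to AK, so H = K + (0, 8.9) = (-40.800, 8.9000). On A1, K sits at bearing -90° from H; an 87° counterclockwise sweep puts C at bearing -3°, so C = H + 8.9·(cos -3°, sin -3°) = (-31.912, 8.4342). Then |AC| = |C − A| = 33.008.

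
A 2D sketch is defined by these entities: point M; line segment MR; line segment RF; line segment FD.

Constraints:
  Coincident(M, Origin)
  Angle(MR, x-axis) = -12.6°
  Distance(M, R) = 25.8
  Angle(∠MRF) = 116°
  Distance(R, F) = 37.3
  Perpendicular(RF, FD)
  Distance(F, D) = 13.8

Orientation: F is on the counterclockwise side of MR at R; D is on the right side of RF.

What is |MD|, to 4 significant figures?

61.08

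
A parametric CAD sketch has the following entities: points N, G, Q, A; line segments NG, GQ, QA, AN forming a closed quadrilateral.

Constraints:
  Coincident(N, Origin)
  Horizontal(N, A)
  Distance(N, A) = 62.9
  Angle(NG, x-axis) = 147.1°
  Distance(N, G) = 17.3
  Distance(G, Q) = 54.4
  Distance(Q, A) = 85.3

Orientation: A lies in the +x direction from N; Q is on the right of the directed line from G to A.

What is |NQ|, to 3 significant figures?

45.8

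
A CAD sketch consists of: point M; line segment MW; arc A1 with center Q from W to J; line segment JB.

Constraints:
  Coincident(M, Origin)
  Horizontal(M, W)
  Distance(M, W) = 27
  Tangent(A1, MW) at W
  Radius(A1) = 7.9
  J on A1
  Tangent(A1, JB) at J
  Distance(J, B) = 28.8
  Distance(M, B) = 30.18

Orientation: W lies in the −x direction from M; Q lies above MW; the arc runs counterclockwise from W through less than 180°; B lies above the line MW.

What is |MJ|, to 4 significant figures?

20.47

M is at the origin; MW is horizontal with |MW| = 27.0 and W on the −x side, so W = (-27.00, 0.000). Tangency of A1 to MW means the radius QW is perpendicular to MW, so Q = W + (0, 7.9) = (-27.00, 7.900). Since QJ ⟂ JB (tangency), |QB| = √(7.9² + 28.8²) = 29.86 regardless of where J sits on A1. So B lies on both circle(M, 30.18) and circle(Q, 29.86); the above-MW intersection is B = (-6.376, 29.50). J is the foot of the tangent from B: J = (-20.05, 4.150).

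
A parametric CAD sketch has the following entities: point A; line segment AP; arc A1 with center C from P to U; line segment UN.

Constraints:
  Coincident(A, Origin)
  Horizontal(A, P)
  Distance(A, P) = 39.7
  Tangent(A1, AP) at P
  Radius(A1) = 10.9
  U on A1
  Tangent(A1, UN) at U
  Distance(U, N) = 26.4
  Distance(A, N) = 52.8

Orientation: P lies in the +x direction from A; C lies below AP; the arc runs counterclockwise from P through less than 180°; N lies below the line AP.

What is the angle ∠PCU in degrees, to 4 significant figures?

103.9°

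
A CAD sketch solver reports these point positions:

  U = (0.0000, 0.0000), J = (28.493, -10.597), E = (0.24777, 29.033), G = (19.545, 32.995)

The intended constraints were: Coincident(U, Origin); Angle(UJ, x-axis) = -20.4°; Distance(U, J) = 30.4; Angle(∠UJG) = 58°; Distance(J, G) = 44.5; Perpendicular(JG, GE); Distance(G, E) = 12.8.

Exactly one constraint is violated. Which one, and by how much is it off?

Distance(G, E) = 12.8 — off by 6.90.

U = (0.00, 0.00) ✓; UJ at -20.40° ✓; |UJ| = 30.40 ✓; ∠UJG = 58.00° ✓; |JG| = 44.50 ✓; ∠(JG, GE) = 90.00° ✓; |GE| = 19.70 ✗.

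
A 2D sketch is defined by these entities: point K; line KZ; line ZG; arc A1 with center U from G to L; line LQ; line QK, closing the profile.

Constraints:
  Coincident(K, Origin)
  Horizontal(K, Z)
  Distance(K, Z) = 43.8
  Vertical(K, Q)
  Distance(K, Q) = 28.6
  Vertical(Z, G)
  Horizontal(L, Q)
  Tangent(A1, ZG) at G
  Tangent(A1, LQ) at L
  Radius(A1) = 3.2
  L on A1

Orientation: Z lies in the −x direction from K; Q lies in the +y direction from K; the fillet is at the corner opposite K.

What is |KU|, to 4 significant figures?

47.89

KQ is vertical with |KQ| = 28.6 and Q on the +y side, so Q = (0.000, 28.60). The virtual corner opposite K is at (-43.80, 28.60). A1 meets ZG tangentially, so UG is at right angles to ZG and the tangent condition forces UL to be normal to LQ, with radius 3.2, so the center U sits 3.2 in from both sides at U = (-40.60, 25.40). Then |KU| = |U − K| = 47.89.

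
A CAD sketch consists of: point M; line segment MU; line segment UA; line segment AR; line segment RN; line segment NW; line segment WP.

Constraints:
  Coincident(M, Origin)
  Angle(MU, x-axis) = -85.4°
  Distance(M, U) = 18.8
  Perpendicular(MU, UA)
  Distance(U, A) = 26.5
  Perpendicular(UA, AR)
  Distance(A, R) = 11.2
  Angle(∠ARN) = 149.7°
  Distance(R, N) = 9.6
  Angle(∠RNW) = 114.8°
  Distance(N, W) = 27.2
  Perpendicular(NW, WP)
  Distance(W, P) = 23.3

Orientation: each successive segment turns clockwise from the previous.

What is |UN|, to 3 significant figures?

29.1

M is at the origin; MU runs at -85.4° with length 18.8, so U = (1.51, -18.7). The perpendicularity gives UA at right angles to MU, so UA runs at -175°; with |UA| = 26.5, A = (-24.9, -20.9). UA ⟂ AR, so AR runs at 94.6°; with |AR| = 11.2, R = (-25.8, -9.70). ∠ARN = 149.7° gives RN at 64.3° from the x-axis; with |RN| = 9.6, N = (-21.6, -1.05). Then |UN| = |N − U| = 29.1.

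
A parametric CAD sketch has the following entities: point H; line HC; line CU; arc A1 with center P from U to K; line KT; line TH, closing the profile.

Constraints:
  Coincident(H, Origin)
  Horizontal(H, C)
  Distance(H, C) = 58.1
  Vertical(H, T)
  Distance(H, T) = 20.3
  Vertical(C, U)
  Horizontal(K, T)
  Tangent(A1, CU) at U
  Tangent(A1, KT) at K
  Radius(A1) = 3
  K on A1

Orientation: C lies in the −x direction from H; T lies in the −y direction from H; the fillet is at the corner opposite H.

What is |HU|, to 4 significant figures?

60.62

H is at the origin; HC is horizontal with |HC| = 58.1 and C on the −x side, so C = (-58.10, 0.000). HT is vertical with |HT| = 20.3 and T on the −y side, so T = (0.000, -20.30). The virtual corner opposite H is at (-58.10, -20.30). Since A1 is tangent to CU there, PU ⟂ CU and A1 meets KT tangentially, so PK is at right angles to KT, with radius 3.0, so the center P sits 3.0 in from both sides at P = (-55.10, -17.30). That places the tangent points at U = (-58.10, -17.30) on CU and K = (-55.10, -20.30) on KT. Then |HU| = |U − H| = 60.62.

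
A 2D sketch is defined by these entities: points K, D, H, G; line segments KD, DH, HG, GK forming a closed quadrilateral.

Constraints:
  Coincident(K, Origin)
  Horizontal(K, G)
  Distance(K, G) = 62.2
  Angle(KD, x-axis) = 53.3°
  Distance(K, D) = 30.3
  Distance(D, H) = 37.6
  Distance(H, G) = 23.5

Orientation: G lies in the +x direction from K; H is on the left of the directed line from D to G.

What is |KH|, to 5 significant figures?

60.072

K is at the origin; K and G share the same y with |KG| = 62.2 and G in +x, so G = (62.2, 0). KD runs at 53.3° with |KD| = 30.3, so D = (18.108, 24.294). H is determined by |DH| = 37.6 and |HG| = 23.5 together: it lies at the intersection of circle(D, 37.6) and circle(G, 23.5). With |DG| = 50.342, the foot of the radical line on DG is 33.727 from D and the perpendicular offset is √(37.6² − 33.727²) = 16.620. Taking the left-of-DG solution: H = (55.669, 22.574).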